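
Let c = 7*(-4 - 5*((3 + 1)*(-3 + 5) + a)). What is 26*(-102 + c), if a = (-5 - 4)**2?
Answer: -84370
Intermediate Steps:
a = 81 (a = (-9)**2 = 81)
c = -3143 (c = 7*(-4 - 5*((3 + 1)*(-3 + 5) + 81)) = 7*(-4 - 5*(4*2 + 81)) = 7*(-4 - 5*(8 + 81)) = 7*(-4 - 5*89) = 7*(-4 - 445) = 7*(-449) = -3143)
26*(-102 + c) = 26*(-102 - 3143) = 26*(-3245) = -84370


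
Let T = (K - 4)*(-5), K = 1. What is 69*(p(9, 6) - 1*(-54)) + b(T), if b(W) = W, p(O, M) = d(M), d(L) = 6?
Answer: 4155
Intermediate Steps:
T = 15 (T = (1 - 4)*(-5) = -3*(-5) = 15)
p(O, M) = 6
69*(p(9, 6) - 1*(-54)) + b(T) = 69*(6 - 1*(-54)) + 15 = 69*(6 + 54) + 15 = 69*60 + 15 = 4140 + 15 = 4155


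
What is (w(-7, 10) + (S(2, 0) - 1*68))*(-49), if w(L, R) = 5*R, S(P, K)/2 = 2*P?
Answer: 490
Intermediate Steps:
S(P, K) = 4*P (S(P, K) = 2*(2*P) = 4*P)
(w(-7, 10) + (S(2, 0) - 1*68))*(-49) = (5*10 + (4*2 - 1*68))*(-49) = (50 + (8 - 68))*(-49) = (50 - 60)*(-49) = -10*(-49) = 490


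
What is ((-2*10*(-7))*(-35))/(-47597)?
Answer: 4900/47597 ≈ 0.10295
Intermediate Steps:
((-2*10*(-7))*(-35))/(-47597) = (-20*(-7)*(-35))*(-1/47597) = (140*(-35))*(-1/47597) = -4900*(-1/47597) = 4900/47597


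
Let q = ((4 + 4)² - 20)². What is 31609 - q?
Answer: 29673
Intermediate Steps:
q = 1936 (q = (8² - 20)² = (64 - 20)² = 44² = 1936)
31609 - q = 31609 - 1*1936 = 31609 - 1936 = 29673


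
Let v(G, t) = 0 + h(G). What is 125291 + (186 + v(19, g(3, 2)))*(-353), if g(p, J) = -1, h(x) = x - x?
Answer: 59633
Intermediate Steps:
h(x) = 0
v(G, t) = 0 (v(G, t) = 0 + 0 = 0)
125291 + (186 + v(19, g(3, 2)))*(-353) = 125291 + (186 + 0)*(-353) = 125291 + 186*(-353) = 125291 - 65658 = 59633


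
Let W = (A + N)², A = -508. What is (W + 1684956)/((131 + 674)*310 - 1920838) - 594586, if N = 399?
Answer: -993726143605/1671288 ≈ -5.9459e+5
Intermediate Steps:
W = 11881 (W = (-508 + 399)² = (-109)² = 11881)
(W + 1684956)/((131 + 674)*310 - 1920838) - 594586 = (11881 + 1684956)/((131 + 674)*310 - 1920838) - 594586 = 1696837/(805*310 - 1920838) - 594586 = 1696837/(249550 - 1920838) - 594586 = 1696837/(-1671288) - 594586 = 1696837*(-1/1671288) - 594586 = -1696837/1671288 - 594586 = -993726143605/1671288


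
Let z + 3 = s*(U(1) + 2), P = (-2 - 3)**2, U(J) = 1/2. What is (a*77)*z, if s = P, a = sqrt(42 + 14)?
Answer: 9163*sqrt(14) ≈ 34285.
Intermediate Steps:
U(J) = 1/2 (U(J) = 1*(1/2) = 1/2)
a = 2*sqrt(14) (a = sqrt(56) = 2*sqrt(14) ≈ 7.4833)
P = 25 (P = (-5)**2 = 25)
s = 25
z = 119/2 (z = -3 + 25*(1/2 + 2) = -3 + 25*(5/2) = -3 + 125/2 = 119/2 ≈ 59.500)
(a*77)*z = ((2*sqrt(14))*77)*(119/2) = (154*sqrt(14))*(119/2) = 9163*sqrt(14)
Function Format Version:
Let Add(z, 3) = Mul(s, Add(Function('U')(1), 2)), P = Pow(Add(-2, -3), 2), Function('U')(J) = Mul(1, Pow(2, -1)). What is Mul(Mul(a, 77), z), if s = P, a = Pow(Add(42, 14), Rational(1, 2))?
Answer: Mul(9163, Pow(14, Rational(1, 2))) ≈ 34285.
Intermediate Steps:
Function('U')(J) = Rational(1, 2) (Function('U')(J) = Mul(1, Rational(1, 2)) = Rational(1, 2))
a = Mul(2, Pow(14, Rational(1, 2))) (a = Pow(56, Rational(1, 2)) = Mul(2, Pow(14, Rational(1, 2))) ≈ 7.4833)
P = 25 (P = Pow(-5, 2) = 25)
s = 25
z = Rational(119, 2) (z = Add(-3, Mul(25, Add(Rational(1, 2), 2))) = Add(-3, Mul(25, Rational(5, 2))) = Add(-3, Rational(125, 2)) = Rational(119, 2) ≈ 59.500)
Mul(Mul(a, 77), z) = Mul(Mul(Mul(2, Pow(14, Rational(1, 2))), 77), Rational(119, 2)) = Mul(Mul(154, Pow(14, Rational(1, 2))), Rational(119, 2)) = Mul(9163, Pow(14, Rational(1, 2)))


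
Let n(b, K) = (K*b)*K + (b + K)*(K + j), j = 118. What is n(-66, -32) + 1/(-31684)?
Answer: -2408364209/31684 ≈ -76012.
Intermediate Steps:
n(b, K) = b*K**2 + (118 + K)*(K + b) (n(b, K) = (K*b)*K + (b + K)*(K + 118) = b*K**2 + (K + b)*(118 + K) = b*K**2 + (118 + K)*(K + b))
n(-66, -32) + 1/(-31684) = ((-32)**2 + 118*(-32) + 118*(-66) - 32*(-66) - 66*(-32)**2) + 1/(-31684) = (1024 - 3776 - 7788 + 2112 - 66*1024) - 1/31684 = (1024 - 3776 - 7788 + 2112 - 67584) - 1/31684 = -76012 - 1/31684 = -2408364209/31684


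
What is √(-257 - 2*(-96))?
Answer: I*√65 ≈ 8.0623*I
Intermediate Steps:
√(-257 - 2*(-96)) = √(-257 + 192) = √(-65) = I*√65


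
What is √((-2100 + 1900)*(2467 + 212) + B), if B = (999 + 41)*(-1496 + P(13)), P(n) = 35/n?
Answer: 26*I*√3090 ≈ 1445.3*I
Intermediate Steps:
B = -1553040 (B = (999 + 41)*(-1496 + 35/13) = 1040*(-1496 + 35*(1/13)) = 1040*(-1496 + 35/13) = 1040*(-19413/13) = -1553040)
√((-2100 + 1900)*(2467 + 212) + B) = √((-2100 + 1900)*(2467 + 212) - 1553040) = √(-200*2679 - 1553040) = √(-535800 - 1553040) = √(-2088840) = 26*I*√3090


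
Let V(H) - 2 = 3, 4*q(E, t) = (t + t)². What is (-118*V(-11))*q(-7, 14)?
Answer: -115640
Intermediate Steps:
q(E, t) = t² (q(E, t) = (t + t)²/4 = (2*t)²/4 = (4*t²)/4 = t²)
V(H) = 5 (V(H) = 2 + 3 = 5)
(-118*V(-11))*q(-7, 14) = -118*5*14² = -590*196 = -115640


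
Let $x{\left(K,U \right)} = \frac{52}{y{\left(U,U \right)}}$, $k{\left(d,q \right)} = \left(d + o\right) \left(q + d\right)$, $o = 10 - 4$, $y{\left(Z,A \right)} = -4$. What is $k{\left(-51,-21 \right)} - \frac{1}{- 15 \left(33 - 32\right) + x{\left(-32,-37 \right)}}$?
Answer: $\frac{90721}{28} \approx 3240.0$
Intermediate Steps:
$o = 6$ ($o = 10 - 4 = 6$)
$k{\left(d,q \right)} = \left(6 + d\right) \left(d + q\right)$ ($k{\left(d,q \right)} = \left(d + 6\right) \left(q + d\right) = \left(6 + d\right) \left(d + q\right)$)
$x{\left(K,U \right)} = -13$ ($x{\left(K,U \right)} = \frac{52}{-4} = 52 \left(- \frac{1}{4}\right) = -13$)
$k{\left(-51,-21 \right)} - \frac{1}{- 15 \left(33 - 32\right) + x{\left(-32,-37 \right)}} = \left(\left(-51\right)^{2} + 6 \left(-51\right) + 6 \left(-21\right) - -1071\right) - \frac{1}{- 15 \left(33 - 32\right) - 13} = \left(2601 - 306 - 126 + 1071\right) - \frac{1}{\left(-15\right) 1 - 13} = 3240 - \frac{1}{-15 - 13} = 3240 - \frac{1}{-28} = 3240 - - \frac{1}{28} = 3240 + \frac{1}{28} = \frac{90721}{28}$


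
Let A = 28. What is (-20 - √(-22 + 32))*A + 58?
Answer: -502 - 28*√10 ≈ -590.54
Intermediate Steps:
(-20 - √(-22 + 32))*A + 58 = (-20 - √(-22 + 32))*28 + 58 = (-20 - √10)*28 + 58 = (-560 - 28*√10) + 58 = -502 - 28*√10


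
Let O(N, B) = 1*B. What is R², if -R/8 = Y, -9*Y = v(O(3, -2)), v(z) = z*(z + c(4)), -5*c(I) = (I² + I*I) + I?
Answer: 541696/2025 ≈ 267.50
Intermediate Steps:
c(I) = -2*I²/5 - I/5 (c(I) = -((I² + I*I) + I)/5 = -((I² + I²) + I)/5 = -(2*I² + I)/5 = -(I + 2*I²)/5 = -2*I²/5 - I/5)
O(N, B) = B
v(z) = z*(-36/5 + z) (v(z) = z*(z - ⅕*4*(1 + 2*4)) = z*(z - ⅕*4*(1 + 8)) = z*(z - ⅕*4*9) = z*(z - 36/5) = z*(-36/5 + z))
Y = -92/45 (Y = -(-2)*(-36 + 5*(-2))/45 = -(-2)*(-36 - 10)/45 = -(-2)*(-46)/45 = -⅑*92/5 = -92/45 ≈ -2.0444)
R = 736/45 (R = -8*(-92/45) = 736/45 ≈ 16.356)
R² = (736/45)² = 541696/2025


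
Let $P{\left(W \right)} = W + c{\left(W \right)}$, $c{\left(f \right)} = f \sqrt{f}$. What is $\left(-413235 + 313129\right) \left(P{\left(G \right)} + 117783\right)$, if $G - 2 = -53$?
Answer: $-11785679592 + 5105406 i \sqrt{51} \approx -1.1786 \cdot 10^{10} + 3.646 \cdot 10^{7} i$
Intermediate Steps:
$G = -51$ ($G = 2 - 53 = -51$)
$c{\left(f \right)} = f^{\frac{3}{2}}$
$P{\left(W \right)} = W + W^{\frac{3}{2}}$
$\left(-413235 + 313129\right) \left(P{\left(G \right)} + 117783\right) = \left(-413235 + 313129\right) \left(\left(-51 + \left(-51\right)^{\frac{3}{2}}\right) + 117783\right) = - 100106 \left(\left(-51 - 51 i \sqrt{51}\right) + 117783\right) = - 100106 \left(117732 - 51 i \sqrt{51}\right) = -11785679592 + 5105406 i \sqrt{51}$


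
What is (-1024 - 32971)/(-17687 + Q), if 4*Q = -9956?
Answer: 2615/1552 ≈ 1.6849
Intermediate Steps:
Q = -2489 (Q = (¼)*(-9956) = -2489)
(-1024 - 32971)/(-17687 + Q) = (-1024 - 32971)/(-17687 - 2489) = -33995/(-20176) = -33995*(-1/20176) = 2615/1552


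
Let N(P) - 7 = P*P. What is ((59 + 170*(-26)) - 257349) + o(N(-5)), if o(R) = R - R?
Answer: -261710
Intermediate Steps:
N(P) = 7 + P² (N(P) = 7 + P*P = 7 + P²)
o(R) = 0
((59 + 170*(-26)) - 257349) + o(N(-5)) = ((59 + 170*(-26)) - 257349) + 0 = ((59 - 4420) - 257349) + 0 = (-4361 - 257349) + 0 = -261710 + 0 = -261710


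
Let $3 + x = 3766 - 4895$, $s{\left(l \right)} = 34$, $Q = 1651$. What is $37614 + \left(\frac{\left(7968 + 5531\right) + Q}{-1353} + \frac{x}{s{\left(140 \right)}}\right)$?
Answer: $\frac{288045422}{7667} \approx 37570.0$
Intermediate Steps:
$x = -1132$ ($x = -3 + \left(3766 - 4895\right) = -3 - 1129 = -1132$)
$37614 + \left(\frac{\left(7968 + 5531\right) + Q}{-1353} + \frac{x}{s{\left(140 \right)}}\right) = 37614 - \left(\frac{566}{17} - \frac{\left(7968 + 5531\right) + 1651}{-1353}\right) = 37614 - \left(\frac{566}{17} - \left(13499 + 1651\right) \left(- \frac{1}{1353}\right)\right) = 37614 + \left(15150 \left(- \frac{1}{1353}\right) - \frac{566}{17}\right) = 37614 - \frac{341116}{7667} = \frac{288045422}{7667}$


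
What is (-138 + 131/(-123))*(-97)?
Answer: 1659185/123 ≈ 13489.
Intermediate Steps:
(-138 + 131/(-123))*(-97) = (-138 + 131*(-1/123))*(-97) = (-138 - 131/123)*(-97) = -17105/123*(-97) = 1659185/123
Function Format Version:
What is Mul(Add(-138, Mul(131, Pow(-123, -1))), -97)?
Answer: Rational(1659185, 123) ≈ 13489.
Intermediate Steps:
Mul(Add(-138, Mul(131, Pow(-123, -1))), -97) = Mul(Add(-138, Mul(131, Rational(-1, 123))), -97) = Mul(Add(-138, Rational(-131, 123)), -97) = Mul(Rational(-17105, 123), -97) = Rational(1659185, 123)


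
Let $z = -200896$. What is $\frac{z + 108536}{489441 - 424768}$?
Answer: $- \frac{92360}{64673} \approx -1.4281$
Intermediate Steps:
$\frac{z + 108536}{489441 - 424768} = \frac{-200896 + 108536}{489441 - 424768} = - \frac{92360}{64673}$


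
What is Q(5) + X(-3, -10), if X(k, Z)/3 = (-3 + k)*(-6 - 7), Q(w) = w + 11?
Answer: 250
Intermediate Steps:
Q(w) = 11 + w
X(k, Z) = 117 - 39*k (X(k, Z) = 3*((-3 + k)*(-6 - 7)) = 3*((-3 + k)*(-13)) = 3*(39 - 13*k) = 117 - 39*k)
Q(5) + X(-3, -10) = (11 + 5) + (117 - 39*(-3)) = 16 + (117 + 117) = 16 + 234 = 250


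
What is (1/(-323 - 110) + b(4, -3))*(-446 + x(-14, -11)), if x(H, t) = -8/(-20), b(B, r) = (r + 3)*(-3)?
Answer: 2228/2165 ≈ 1.0291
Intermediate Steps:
b(B, r) = -9 - 3*r (b(B, r) = (3 + r)*(-3) = -9 - 3*r)
x(H, t) = ⅖ (x(H, t) = -8*(-1/20) = ⅖)
(1/(-323 - 110) + b(4, -3))*(-446 + x(-14, -11)) = (1/(-323 - 110) + (-9 - 3*(-3)))*(-446 + ⅖) = (1/(-433) + (-9 + 9))*(-2228/5) = (-1/433 + 0)*(-2228/5) = -1/433*(-2228/5) = 2228/2165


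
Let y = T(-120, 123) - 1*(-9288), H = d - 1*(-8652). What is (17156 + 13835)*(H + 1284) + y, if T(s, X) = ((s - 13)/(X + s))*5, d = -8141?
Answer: 166913734/3 ≈ 5.5638e+7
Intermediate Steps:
H = 511 (H = -8141 - 1*(-8652) = -8141 + 8652 = 511)
T(s, X) = 5*(-13 + s)/(X + s) (T(s, X) = ((-13 + s)/(X + s))*5 = 5*(-13 + s)/(X + s))
y = 27199/3 (y = 5*(-13 - 120)/(123 - 120) - 1*(-9288) = 5*(-133)/3 + 9288 = 5*(1/3)*(-133) + 9288 = -665/3 + 9288 = 27199/3 ≈ 9066.3)
(17156 + 13835)*(H + 1284) + y = (17156 + 13835)*(511 + 1284) + 27199/3 = 30991*1795 + 27199/3 = 55628845 + 27199/3 = 166913734/3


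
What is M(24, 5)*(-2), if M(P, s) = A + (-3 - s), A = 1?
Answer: 14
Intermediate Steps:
M(P, s) = -2 - s (M(P, s) = 1 + (-3 - s) = -2 - s)
M(24, 5)*(-2) = (-2 - 1*5)*(-2) = (-2 - 5)*(-2) = -7*(-2) = 14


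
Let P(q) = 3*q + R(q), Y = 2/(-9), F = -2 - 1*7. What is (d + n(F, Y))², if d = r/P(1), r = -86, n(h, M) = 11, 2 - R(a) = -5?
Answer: 144/25 ≈ 5.7600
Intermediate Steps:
F = -9 (F = -2 - 7 = -9)
R(a) = 7 (R(a) = 2 - 1*(-5) = 2 + 5 = 7)
Y = -2/9 (Y = 2*(-⅑) = -2/9 ≈ -0.22222)
P(q) = 7 + 3*q (P(q) = 3*q + 7 = 7 + 3*q)
d = -43/5 (d = -86/(7 + 3*1) = -86/(7 + 3) = -86/10 = -86*⅒ = -43/5 ≈ -8.6000)
(d + n(F, Y))² = (-43/5 + 11)² = (12/5)² = 144/25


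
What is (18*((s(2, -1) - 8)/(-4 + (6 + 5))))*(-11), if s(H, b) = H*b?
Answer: 1980/7 ≈ 282.86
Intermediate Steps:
(18*((s(2, -1) - 8)/(-4 + (6 + 5))))*(-11) = (18*((2*(-1) - 8)/(-4 + (6 + 5))))*(-11) = (18*((-2 - 8)/(-4 + 11)))*(-11) = (18*(-10/7))*(-11) = -180/7*(-11) = 1980/7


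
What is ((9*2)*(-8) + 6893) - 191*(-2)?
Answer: 7131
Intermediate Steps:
((9*2)*(-8) + 6893) - 191*(-2) = (18*(-8) + 6893) + 382 = (-144 + 6893) + 382 = 6749 + 382 = 7131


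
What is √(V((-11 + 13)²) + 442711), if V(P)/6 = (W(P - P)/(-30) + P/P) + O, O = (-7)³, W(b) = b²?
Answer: √440659 ≈ 663.82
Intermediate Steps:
O = -343
V(P) = -2052 (V(P) = 6*(((P - P)²/(-30) + P/P) - 343) = 6*((0²*(-1/30) + 1) - 343) = 6*((0*(-1/30) + 1) - 343) = 6*((0 + 1) - 343) = 6*(1 - 343) = 6*(-342) = -2052)
√(V((-11 + 13)²) + 442711) = √(-2052 + 442711) = √440659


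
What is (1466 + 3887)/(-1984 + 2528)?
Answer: 5353/544 ≈ 9.8401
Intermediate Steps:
(1466 + 3887)/(-1984 + 2528) = 5353/544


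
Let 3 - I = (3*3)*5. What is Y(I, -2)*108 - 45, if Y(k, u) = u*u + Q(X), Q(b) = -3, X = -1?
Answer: 63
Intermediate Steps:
I = -42 (I = 3 - 3*3*5 = 3 - 9*5 = 3 - 1*45 = 3 - 45 = -42)
Y(k, u) = -3 + u**2 (Y(k, u) = u*u - 3 = u**2 - 3 = -3 + u**2)
Y(I, -2)*108 - 45 = (-3 + (-2)**2)*108 - 45 = (-3 + 4)*108 - 45 = 1*108 - 45 = 108 - 45 = 63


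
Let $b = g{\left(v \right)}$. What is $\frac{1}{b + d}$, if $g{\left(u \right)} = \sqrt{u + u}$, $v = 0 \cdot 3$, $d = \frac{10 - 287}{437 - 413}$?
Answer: $- \frac{24}{277} \approx -0.086643$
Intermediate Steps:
$d = - \frac{277}{24} \approx -11.542$
$v = 0$
$g{\left(u \right)} = \sqrt{2} \sqrt{u}$ ($g{\left(u \right)} = \sqrt{2 u} = \sqrt{2} \sqrt{u}$)
$b = 0$ ($b = \sqrt{2} \sqrt{0} = \sqrt{2} \cdot 0 = 0$)
$\frac{1}{b + d} = \frac{1}{0 - \frac{277}{24}} = \frac{1}{- \frac{277}{24}} = - \frac{24}{277}$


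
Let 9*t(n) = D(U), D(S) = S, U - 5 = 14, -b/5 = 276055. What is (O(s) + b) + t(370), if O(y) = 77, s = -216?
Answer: -12421763/9 ≈ -1.3802e+6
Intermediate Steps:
b = -1380275 (b = -5*276055 = -1380275)
U = 19 (U = 5 + 14 = 19)
t(n) = 19/9 (t(n) = (⅑)*19 = 19/9)
(O(s) + b) + t(370) = (77 - 1380275) + 19/9 = -1380198 + 19/9 = -12421763/9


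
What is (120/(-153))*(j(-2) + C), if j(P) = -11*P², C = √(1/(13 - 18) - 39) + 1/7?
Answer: 12280/357 - 112*I*√5/51 ≈ 34.398 - 4.9106*I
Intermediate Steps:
C = ⅐ + 14*I*√5/5 (C = √(1/(-5) - 39) + ⅐ = √(-⅕ - 39) + ⅐ = √(-196/5) + ⅐ = 14*I*√5/5 + ⅐ = ⅐ + 14*I*√5/5 ≈ 0.14286 + 6.261*I)
(120/(-153))*(j(-2) + C) = (120/(-153))*(-11*(-2)² + (⅐ + 14*I*√5/5)) = (120*(-1/153))*(-11*4 + (⅐ + 14*I*√5/5)) = -40*(-44 + (⅐ + 14*I*√5/5))/51 = -40*(-307/7 + 14*I*√5/5)/51 = 12280/357 - 112*I*√5/51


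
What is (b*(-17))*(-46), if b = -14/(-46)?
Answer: 238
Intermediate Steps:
b = 7/23 (b = -14*(-1/46) = 7/23 ≈ 0.30435)
(b*(-17))*(-46) = ((7/23)*(-17))*(-46) = -119/23*(-46) = 238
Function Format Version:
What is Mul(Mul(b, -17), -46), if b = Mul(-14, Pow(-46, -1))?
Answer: 238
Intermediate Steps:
b = Rational(7, 23) (b = Mul(-14, Rational(-1, 46)) = Rational(7, 23) ≈ 0.30435)
Mul(Mul(b, -17), -46) = Mul(Mul(Rational(7, 23), -17), -46) = Mul(Rational(-119, 23), -46) = 238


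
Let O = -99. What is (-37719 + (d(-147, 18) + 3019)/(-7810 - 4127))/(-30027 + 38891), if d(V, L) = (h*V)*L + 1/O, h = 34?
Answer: -44566311041/10475147232 ≈ -4.2545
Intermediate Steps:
d(V, L) = -1/99 + 34*L*V (d(V, L) = (34*V)*L + 1/(-99) = 34*L*V - 1/99 = -1/99 + 34*L*V)
(-37719 + (d(-147, 18) + 3019)/(-7810 - 4127))/(-30027 + 38891) = (-37719 + ((-1/99 + 34*18*(-147)) + 3019)/(-7810 - 4127))/(-30027 + 38891) = (-37719 + ((-1/99 - 89964) + 3019)/(-11937))/8864 = (-37719 + (-8906437/99 + 3019)*(-1/11937))*(1/8864) = (-37719 - 8607556/99*(-1/11937))*(1/8864) = (-37719 + 8607556/1181763)*(1/8864) = -44566311041/1181763*1/8864 = -44566311041/10475147232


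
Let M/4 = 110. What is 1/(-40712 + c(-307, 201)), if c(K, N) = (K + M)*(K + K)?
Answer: -1/122374 ≈ -8.1717e-6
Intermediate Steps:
M = 440 (M = 4*110 = 440)
c(K, N) = 2*K*(440 + K) (c(K, N) = (K + 440)*(K + K) = (440 + K)*(2*K) = 2*K*(440 + K))
1/(-40712 + c(-307, 201)) = 1/(-40712 + 2*(-307)*(440 - 307)) = 1/(-40712 + 2*(-307)*133) = 1/(-40712 - 81662) = 1/(-122374) = -1/122374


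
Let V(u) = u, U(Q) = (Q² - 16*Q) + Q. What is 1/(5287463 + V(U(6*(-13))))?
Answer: 1/5294717 ≈ 1.8887e-7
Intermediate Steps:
U(Q) = Q² - 15*Q
1/(5287463 + V(U(6*(-13)))) = 1/(5287463 + (6*(-13))*(-15 + 6*(-13))) = 1/(5287463 - 78*(-15 - 78)) = 1/(5287463 - 78*(-93)) = 1/(5287463 + 7254) = 1/5294717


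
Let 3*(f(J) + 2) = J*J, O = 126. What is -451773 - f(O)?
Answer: -457063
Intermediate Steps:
f(J) = -2 + J**2/3 (f(J) = -2 + (J*J)/3 = -2 + J**2/3)
-451773 - f(O) = -451773 - (-2 + (1/3)*126**2) = -451773 - (-2 + (1/3)*15876) = -451773 - (-2 + 5292) = -451773 - 1*5290 = -451773 - 5290 = -457063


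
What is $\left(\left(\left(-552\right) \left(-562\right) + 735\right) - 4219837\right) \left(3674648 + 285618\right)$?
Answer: $-15480196641548$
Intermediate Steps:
$\left(\left(\left(-552\right) \left(-562\right) + 735\right) - 4219837\right) \left(3674648 + 285618\right) = \left(\left(310224 + 735\right) - 4219837\right) 3960266 = \left(310959 - 4219837\right) 3960266 = \left(-3908878\right) 3960266 = -15480196641548$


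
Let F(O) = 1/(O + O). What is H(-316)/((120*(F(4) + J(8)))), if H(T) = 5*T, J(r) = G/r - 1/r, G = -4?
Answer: 79/3 ≈ 26.333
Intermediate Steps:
J(r) = -5/r (J(r) = -4/r - 1/r = -5/r)
F(O) = 1/(2*O)
H(-316)/((120*(F(4) + J(8)))) = (5*(-316))/((120*((½)/4 - 5/8))) = -1580*1/(120*((½)*(¼) - 5*⅛)) = -1580*1/(120*(⅛ - 5/8)) = -1580/(120*(-½)) = -1580/(-60) = -1580*(-1/60) = 79/3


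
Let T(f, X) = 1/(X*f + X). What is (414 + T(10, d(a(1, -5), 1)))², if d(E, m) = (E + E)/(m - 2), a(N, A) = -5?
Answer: 2073982681/12100 ≈ 1.7140e+5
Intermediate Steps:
d(E, m) = 2*E/(-2 + m) (d(E, m) = (2*E)/(-2 + m) = 2*E/(-2 + m))
T(f, X) = 1/(X + X*f)
(414 + T(10, d(a(1, -5), 1)))² = (414 + 1/(((2*(-5)/(-2 + 1)))*(1 + 10)))² = (414 + 1/((2*(-5)/(-1))*11))² = (414 + (1/11)/(2*(-5)*(-1)))² = (414 + (1/11)/10)² = (414 + (⅒)*(1/11))² = (414 + 1/110)² = (45541/110)² = 2073982681/12100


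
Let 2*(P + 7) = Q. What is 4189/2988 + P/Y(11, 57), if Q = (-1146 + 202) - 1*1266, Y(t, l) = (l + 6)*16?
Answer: 2083/6972 ≈ 0.29877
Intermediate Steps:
Y(t, l) = 96 + 16*l (Y(t, l) = (6 + l)*16 = 96 + 16*l)
Q = -2210 (Q = -944 - 1266 = -2210)
P = -1112 (P = -7 + (½)*(-2210) = -7 - 1105 = -1112)
4189/2988 + P/Y(11, 57) = 4189/2988 - 1112/(96 + 16*57) = 4189*(1/2988) - 1112/(96 + 912) = 4189/2988 - 1112/1008 = 4189/2988 - 1112*1/1008 = 4189/2988 - 139/126 = 2083/6972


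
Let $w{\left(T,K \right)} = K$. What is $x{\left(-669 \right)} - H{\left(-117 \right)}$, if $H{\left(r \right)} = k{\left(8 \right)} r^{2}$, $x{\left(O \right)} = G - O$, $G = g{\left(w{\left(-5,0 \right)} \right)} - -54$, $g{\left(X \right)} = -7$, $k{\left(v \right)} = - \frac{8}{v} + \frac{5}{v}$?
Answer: $\frac{46795}{8} \approx 5849.4$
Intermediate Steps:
$k{\left(v \right)} = - \frac{3}{v}$
$G = 47$ ($G = -7 - -54 = -7 + 54 = 47$)
$x{\left(O \right)} = 47 - O$
$H{\left(r \right)} = - \frac{3 r^{2}}{8}$ ($H{\left(r \right)} = - \frac{3}{8} r^{2} = \left(-3\right) \frac{1}{8} r^{2} = - \frac{3 r^{2}}{8}$)
$x{\left(-669 \right)} - H{\left(-117 \right)} = \left(47 - -669\right) - - \frac{3 \left(-117\right)^{2}}{8} = \left(47 + 669\right) - \left(- \frac{3}{8}\right) 13689 = 716 - - \frac{41067}{8} = 716 + \frac{41067}{8} = \frac{46795}{8}$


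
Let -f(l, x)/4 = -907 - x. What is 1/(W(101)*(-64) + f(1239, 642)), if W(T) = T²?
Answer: -1/646668 ≈ -1.5464e-6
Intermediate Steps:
f(l, x) = 3628 + 4*x (f(l, x) = -4*(-907 - x) = 3628 + 4*x)
1/(W(101)*(-64) + f(1239, 642)) = 1/(101²*(-64) + (3628 + 4*642)) = 1/(10201*(-64) + (3628 + 2568)) = 1/(-652864 + 6196) = 1/(-646668) = -1/646668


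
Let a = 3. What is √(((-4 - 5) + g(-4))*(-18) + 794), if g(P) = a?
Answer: √902 ≈ 30.033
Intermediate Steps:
g(P) = 3
√(((-4 - 5) + g(-4))*(-18) + 794) = √(((-4 - 5) + 3)*(-18) + 794) = √((-9 + 3)*(-18) + 794) = √(-6*(-18) + 794) = √(108 + 794) = √902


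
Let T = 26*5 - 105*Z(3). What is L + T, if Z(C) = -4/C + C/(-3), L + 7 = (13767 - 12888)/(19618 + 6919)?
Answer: 9766495/26537 ≈ 368.03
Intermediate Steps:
L = -184880/26537 (L = -7 + (13767 - 12888)/(19618 + 6919) = -7 + 879/26537 = -184880/26537 ≈ -6.9669)
Z(C) = -4/C - C/3 (Z(C) = -4/C + C*(-⅓) = -4/C - C/3)
T = 375 (T = 26*5 - 105*(-4/3 - ⅓*3) = 130 - 105*(-4*⅓ - 1) = 130 - 105*(-4/3 - 1) = 130 - 105*(-7/3) = 130 + 245 = 375)
L + T = -184880/26537 + 375 = 9766495/26537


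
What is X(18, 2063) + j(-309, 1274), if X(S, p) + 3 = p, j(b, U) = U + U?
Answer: 4608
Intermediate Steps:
j(b, U) = 2*U
X(S, p) = -3 + p
X(18, 2063) + j(-309, 1274) = (-3 + 2063) + 2*1274 = 2060 + 2548 = 4608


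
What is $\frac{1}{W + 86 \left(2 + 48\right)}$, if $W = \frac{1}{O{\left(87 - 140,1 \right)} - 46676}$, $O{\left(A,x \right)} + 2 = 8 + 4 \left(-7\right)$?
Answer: $\frac{46698}{200801399} \approx 0.00023256$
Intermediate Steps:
$O{\left(A,x \right)} = -22$ ($O{\left(A,x \right)} = -2 + \left(8 + 4 \left(-7\right)\right) = -2 + \left(8 - 28\right) = -2 - 20 = -22$)
$W = - \frac{1}{46698}$ ($W = \frac{1}{-22 - 46676} = \frac{1}{-46698} = - \frac{1}{46698} \approx -2.1414 \cdot 10^{-5}$)
$\frac{1}{W + 86 \left(2 + 48\right)} = \frac{1}{- \frac{1}{46698} + 86 \left(2 + 48\right)} = \frac{1}{- \frac{1}{46698} + 86 \cdot 50} = \frac{1}{- \frac{1}{46698} + 4300} = \frac{1}{\frac{200801399}{46698}} = \frac{46698}{200801399}$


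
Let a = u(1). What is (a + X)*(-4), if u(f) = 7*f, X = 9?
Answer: -64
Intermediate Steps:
a = 7 (a = 7*1 = 7)
(a + X)*(-4) = (7 + 9)*(-4) = 16*(-4) = -64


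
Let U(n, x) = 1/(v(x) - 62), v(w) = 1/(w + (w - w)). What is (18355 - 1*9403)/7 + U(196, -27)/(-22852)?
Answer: 342656599389/267939700 ≈ 1278.9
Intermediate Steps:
v(w) = 1/w (v(w) = 1/(w + 0) = 1/w)
U(n, x) = 1/(-62 + 1/x) (U(n, x) = 1/(1/x - 62) = 1/(-62 + 1/x))
(18355 - 1*9403)/7 + U(196, -27)/(-22852) = (18355 - 1*9403)/7 - 1*(-27)/(-1 + 62*(-27))/(-22852) = (18355 - 9403)*(⅐) - 1*(-27)/(-1 - 1674)*(-1/22852) = 8952*(⅐) - 1*(-27)/(-1675)*(-1/22852) = 8952/7 - 1*(-27)*(-1/1675)*(-1/22852) = 8952/7 - 27/1675*(-1/22852) = 8952/7 + 27/38277100 = 342656599389/267939700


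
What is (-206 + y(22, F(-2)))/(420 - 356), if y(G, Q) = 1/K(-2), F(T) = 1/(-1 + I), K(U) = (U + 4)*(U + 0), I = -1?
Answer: -825/256 ≈ -3.2227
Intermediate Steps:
K(U) = U*(4 + U) (K(U) = (4 + U)*U = U*(4 + U))
F(T) = -½ (F(T) = 1/(-1 - 1) = 1/(-2) = -½)
y(G, Q) = -¼ (y(G, Q) = 1/(-2*(4 - 2)) = 1/(-2*2) = 1/(-4) = -¼)
(-206 + y(22, F(-2)))/(420 - 356) = (-206 - ¼)/(420 - 356) = -825/4/64 = -825/4*1/64 = -825/256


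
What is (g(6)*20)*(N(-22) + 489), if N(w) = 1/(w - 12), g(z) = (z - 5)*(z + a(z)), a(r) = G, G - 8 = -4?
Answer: 1662500/17 ≈ 97794.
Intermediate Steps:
G = 4 (G = 8 - 4 = 4)
a(r) = 4
g(z) = (-5 + z)*(4 + z) (g(z) = (z - 5)*(z + 4) = (-5 + z)*(4 + z))
N(w) = 1/(-12 + w)
(g(6)*20)*(N(-22) + 489) = ((-20 + 6**2 - 1*6)*20)*(1/(-12 - 22) + 489) = ((-20 + 36 - 6)*20)*(1/(-34) + 489) = (10*20)*(-1/34 + 489) = 200*(16625/34) = 1662500/17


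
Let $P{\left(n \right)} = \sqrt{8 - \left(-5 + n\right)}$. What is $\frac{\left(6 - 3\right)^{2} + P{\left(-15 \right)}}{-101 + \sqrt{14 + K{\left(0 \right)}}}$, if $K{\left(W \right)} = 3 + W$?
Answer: $- \frac{909}{10184} - \frac{101 \sqrt{7}}{5092} - \frac{9 \sqrt{17}}{10184} - \frac{\sqrt{119}}{5092} \approx -0.14752$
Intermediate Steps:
$P{\left(n \right)} = \sqrt{13 - n}$
$\frac{\left(6 - 3\right)^{2} + P{\left(-15 \right)}}{-101 + \sqrt{14 + K{\left(0 \right)}}} = \frac{\left(6 - 3\right)^{2} + \sqrt{13 - -15}}{-101 + \sqrt{14 + \left(3 + 0\right)}} = \frac{3^{2} + \sqrt{13 + 15}}{-101 + \sqrt{14 + 3}} = \frac{9 + \sqrt{28}}{-101 + \sqrt{17}} = \frac{9 + 2 \sqrt{7}}{-101 + \sqrt{17}}$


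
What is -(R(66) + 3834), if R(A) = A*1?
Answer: -3900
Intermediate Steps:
R(A) = A
-(R(66) + 3834) = -(66 + 3834) = -1*3900 = -3900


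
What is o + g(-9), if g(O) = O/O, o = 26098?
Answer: 26099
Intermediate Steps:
g(O) = 1
o + g(-9) = 26098 + 1 = 26099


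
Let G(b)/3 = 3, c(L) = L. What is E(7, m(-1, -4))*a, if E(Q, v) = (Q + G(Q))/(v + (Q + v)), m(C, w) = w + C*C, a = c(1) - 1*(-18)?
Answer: 304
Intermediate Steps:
a = 19 (a = 1 - 1*(-18) = 1 + 18 = 19)
G(b) = 9 (G(b) = 3*3 = 9)
m(C, w) = w + C²
E(Q, v) = (9 + Q)/(Q + 2*v) (E(Q, v) = (Q + 9)/(v + (Q + v)) = (9 + Q)/(Q + 2*v))
E(7, m(-1, -4))*a = ((9 + 7)/(7 + 2*(-4 + (-1)²)))*19 = (16/(7 + 2*(-4 + 1)))*19 = (16/(7 + 2*(-3)))*19 = (16/(7 - 6))*19 = (16/1)*19 = (1*16)*19 = 16*19 = 304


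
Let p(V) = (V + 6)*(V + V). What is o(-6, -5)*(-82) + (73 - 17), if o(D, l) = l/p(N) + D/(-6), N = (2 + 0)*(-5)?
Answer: -167/8 ≈ -20.875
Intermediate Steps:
N = -10 (N = 2*(-5) = -10)
p(V) = 2*V*(6 + V) (p(V) = (6 + V)*(2*V) = 2*V*(6 + V))
o(D, l) = -D/6 + l/80 (o(D, l) = l/((2*(-10)*(6 - 10))) + D/(-6) = l/((2*(-10)*(-4))) + D*(-⅙) = l/80 - D/6 = -D/6 + l/80)
o(-6, -5)*(-82) + (73 - 17) = (-⅙*(-6) + (1/80)*(-5))*(-82) + (73 - 17) = (1 - 1/16)*(-82) + 56 = (15/16)*(-82) + 56 = -615/8 + 56 = -167/8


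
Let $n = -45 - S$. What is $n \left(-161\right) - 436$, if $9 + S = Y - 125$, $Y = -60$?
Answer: $-24425$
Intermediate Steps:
$S = -194$ ($S = -9 - 185 = -194$)
$n = 149$ ($n = -45 - -194 = -45 + 194 = 149$)
$n \left(-161\right) - 436 = 149 \left(-161\right) - 436 = -23989 - 436 = -24425$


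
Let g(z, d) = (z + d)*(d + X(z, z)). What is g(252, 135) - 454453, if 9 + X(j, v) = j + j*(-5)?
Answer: -795787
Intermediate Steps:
X(j, v) = -9 - 4*j (X(j, v) = -9 + (j + j*(-5)) = -9 + (j - 5*j) = -9 - 4*j)
g(z, d) = (d + z)*(-9 + d - 4*z) (g(z, d) = (z + d)*(d + (-9 - 4*z)) = (d + z)*(-9 + d - 4*z))
g(252, 135) - 454453 = (135² + 135*252 - 1*135*(9 + 4*252) - 1*252*(9 + 4*252)) - 454453 = (18225 + 34020 - 1*135*(9 + 1008) - 1*252*(9 + 1008)) - 454453 = (18225 + 34020 - 1*135*1017 - 1*252*1017) - 454453 = (18225 + 34020 - 137295 - 256284) - 454453 = -341334 - 454453 = -795787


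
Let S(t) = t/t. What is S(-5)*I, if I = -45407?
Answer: -45407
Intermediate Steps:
S(t) = 1
S(-5)*I = 1*(-45407) = -45407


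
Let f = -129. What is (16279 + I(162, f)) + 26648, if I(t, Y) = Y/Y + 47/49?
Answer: 2103519/49 ≈ 42929.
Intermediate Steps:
I(t, Y) = 96/49 (I(t, Y) = 1 + 47*(1/49) = 1 + 47/49 = 96/49)
(16279 + I(162, f)) + 26648 = (16279 + 96/49) + 26648 = 797767/49 + 26648 = 2103519/49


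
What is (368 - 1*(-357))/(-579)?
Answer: -725/579 ≈ -1.2522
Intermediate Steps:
(368 - 1*(-357))/(-579) = (368 + 357)*(-1/579) = 725*(-1/579) = -725/579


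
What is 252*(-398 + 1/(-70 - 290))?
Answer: -1002967/10 ≈ -1.0030e+5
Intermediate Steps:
252*(-398 + 1/(-70 - 290)) = 252*(-398 + 1/(-360)) = 252*(-398 - 1/360) = 252*(-143281/360) = -1002967/10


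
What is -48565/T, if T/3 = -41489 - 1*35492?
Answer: 48565/230943 ≈ 0.21029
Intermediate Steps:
T = -230943 (T = 3*(-41489 - 1*35492) = 3*(-41489 - 35492) = 3*(-76981) = -230943)
-48565/T = -48565/(-230943) = -48565*(-1/230943) = 48565/230943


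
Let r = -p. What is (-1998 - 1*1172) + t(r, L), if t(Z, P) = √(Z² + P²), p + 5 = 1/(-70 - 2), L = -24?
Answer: -3170 + √3116305/72 ≈ -3145.5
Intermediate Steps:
p = -361/72 (p = -5 + 1/(-70 - 2) = -5 + 1/(-72) = -5 - 1/72 = -361/72 ≈ -5.0139)
r = 361/72 (r = -1*(-361/72) = 361/72 ≈ 5.0139)
t(Z, P) = √(P² + Z²)
(-1998 - 1*1172) + t(r, L) = (-1998 - 1*1172) + √((-24)² + (361/72)²) = (-1998 - 1172) + √(576 + 130321/5184) = -3170 + √(3116305/5184) = -3170 + √3116305/72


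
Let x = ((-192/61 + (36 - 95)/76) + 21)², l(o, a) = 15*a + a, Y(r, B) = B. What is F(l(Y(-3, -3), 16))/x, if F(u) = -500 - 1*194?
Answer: -14915792224/6267097225 ≈ -2.3800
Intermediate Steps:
l(o, a) = 16*a
F(u) = -694 (F(u) = -500 - 194 = -694)
x = 6267097225/21492496 (x = ((-192*1/61 - 59*1/76) + 21)² = ((-192/61 - 59/76) + 21)² = (-18191/4636 + 21)² = (79165/4636)² = 6267097225/21492496 ≈ 291.59)
F(l(Y(-3, -3), 16))/x = -694/6267097225/21492496 = -694*21492496/6267097225 = -14915792224/6267097225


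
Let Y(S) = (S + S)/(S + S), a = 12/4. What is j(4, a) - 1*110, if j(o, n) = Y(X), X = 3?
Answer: -109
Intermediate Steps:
a = 3 (a = 12*(¼) = 3)
Y(S) = 1 (Y(S) = (2*S)/((2*S)) = (2*S)*(1/(2*S)) = 1)
j(o, n) = 1
j(4, a) - 1*110 = 1 - 1*110 = 1 - 110 = -109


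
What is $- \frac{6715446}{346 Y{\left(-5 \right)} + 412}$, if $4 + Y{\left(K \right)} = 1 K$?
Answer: $\frac{3357723}{1351} \approx 2485.4$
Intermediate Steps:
$Y{\left(K \right)} = -4 + K$ ($Y{\left(K \right)} = -4 + 1 K = -4 + K$)
$- \frac{6715446}{346 Y{\left(-5 \right)} + 412} = - \frac{6715446}{346 \left(-4 - 5\right) + 412} = - \frac{6715446}{346 \left(-9\right) + 412} = - \frac{6715446}{-3114 + 412} = - \frac{6715446}{-2702} = \left(-6715446\right) \left(- \frac{1}{2702}\right) = \frac{3357723}{1351}$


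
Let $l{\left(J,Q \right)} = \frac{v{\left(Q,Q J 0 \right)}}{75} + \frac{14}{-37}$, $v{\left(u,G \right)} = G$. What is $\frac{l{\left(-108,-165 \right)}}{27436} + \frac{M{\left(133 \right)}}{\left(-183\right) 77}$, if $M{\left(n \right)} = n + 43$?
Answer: $- \frac{8130023}{650192046} \approx -0.012504$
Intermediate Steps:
$M{\left(n \right)} = 43 + n$
$l{\left(J,Q \right)} = - \frac{14}{37}$ ($l{\left(J,Q \right)} = \frac{Q J 0}{75} + \frac{14}{-37} = J Q 0 \cdot \frac{1}{75} + 14 \left(- \frac{1}{37}\right) = 0 \cdot \frac{1}{75} - \frac{14}{37} = 0 - \frac{14}{37} = - \frac{14}{37}$)
$\frac{l{\left(-108,-165 \right)}}{27436} + \frac{M{\left(133 \right)}}{\left(-183\right) 77} = - \frac{14}{37 \cdot 27436} + \frac{43 + 133}{\left(-183\right) 77} = \left(- \frac{14}{37}\right) \frac{1}{27436} + \frac{176}{-14091} = - \frac{7}{507566} + 176 \left(- \frac{1}{14091}\right) = - \frac{7}{507566} - \frac{16}{1281} = - \frac{8130023}{650192046}$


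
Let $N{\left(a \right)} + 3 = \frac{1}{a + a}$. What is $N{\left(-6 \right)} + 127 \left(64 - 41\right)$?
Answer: $\frac{35015}{12} \approx 2917.9$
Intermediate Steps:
$N{\left(a \right)} = -3 + \frac{1}{2 a}$ ($N{\left(a \right)} = -3 + \frac{1}{a + a} = -3 + \frac{1}{2 a}$)
$N{\left(-6 \right)} + 127 \left(64 - 41\right) = \left(-3 + \frac{1}{2 \left(-6\right)}\right) + 127 \left(64 - 41\right) = \left(-3 + \frac{1}{2} \left(- \frac{1}{6}\right)\right) + 127 \cdot 23 = \left(-3 - \frac{1}{12}\right) + 2921 = - \frac{37}{12} + 2921 = \frac{35015}{12}$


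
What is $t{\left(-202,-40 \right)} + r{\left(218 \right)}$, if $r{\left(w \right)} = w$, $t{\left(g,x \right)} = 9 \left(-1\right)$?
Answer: $209$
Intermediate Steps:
$t{\left(g,x \right)} = -9$
$t{\left(-202,-40 \right)} + r{\left(218 \right)} = -9 + 218 = 209$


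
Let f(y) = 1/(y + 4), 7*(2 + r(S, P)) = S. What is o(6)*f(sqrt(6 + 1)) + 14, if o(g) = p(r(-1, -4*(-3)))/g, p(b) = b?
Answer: 872/63 + 5*sqrt(7)/126 ≈ 13.946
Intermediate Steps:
r(S, P) = -2 + S/7
o(g) = -15/(7*g) (o(g) = (-2 + (1/7)*(-1))/g = (-2 - 1/7)/g = -15/(7*g))
f(y) = 1/(4 + y)
o(6)*f(sqrt(6 + 1)) + 14 = (-15/7/6)/(4 + sqrt(6 + 1)) + 14 = (-15/7*1/6)/(4 + sqrt(7)) + 14 = -5/(14*(4 + sqrt(7))) + 14 = 14 - 5/(14*(4 + sqrt(7)))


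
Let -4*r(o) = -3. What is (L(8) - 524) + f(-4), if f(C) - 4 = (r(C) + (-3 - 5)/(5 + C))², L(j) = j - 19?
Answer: -7655/16 ≈ -478.44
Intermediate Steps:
L(j) = -19 + j
r(o) = ¾ (r(o) = -¼*(-3) = ¾)
f(C) = 4 + (¾ - 8/(5 + C))² (f(C) = 4 + (¾ + (-3 - 5)/(5 + C))² = 4 + (¾ - 8/(5 + C))²)
(L(8) - 524) + f(-4) = ((-19 + 8) - 524) + (4 + (-17 + 3*(-4))²/(16*(5 - 4)²)) = (-11 - 524) + (4 + (1/16)*(-17 - 12)²/1²) = -535 + (4 + (1/16)*(-29)²*1) = -535 + (4 + (1/16)*841*1) = -535 + (4 + 841/16) = -535 + 905/16 = -7655/16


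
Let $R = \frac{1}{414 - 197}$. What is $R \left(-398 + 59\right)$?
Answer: $- \frac{339}{217} \approx -1.5622$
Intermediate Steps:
$R = \frac{1}{217} \approx 0.0046083$
$R \left(-398 + 59\right) = \frac{-398 + 59}{217} = \frac{1}{217} \left(-339\right) = - \frac{339}{217}$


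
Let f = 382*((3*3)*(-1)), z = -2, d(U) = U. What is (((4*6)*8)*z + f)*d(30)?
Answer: -114660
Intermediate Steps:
f = -3438 (f = 382*(9*(-1)) = 382*(-9) = -3438)
(((4*6)*8)*z + f)*d(30) = (((4*6)*8)*(-2) - 3438)*30 = ((24*8)*(-2) - 3438)*30 = (192*(-2) - 3438)*30 = (-384 - 3438)*30 = -3822*30 = -114660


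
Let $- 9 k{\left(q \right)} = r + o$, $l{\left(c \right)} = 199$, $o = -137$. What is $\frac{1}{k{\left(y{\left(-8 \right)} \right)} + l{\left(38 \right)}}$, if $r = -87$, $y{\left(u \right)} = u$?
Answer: $\frac{9}{2015} \approx 0.0044665$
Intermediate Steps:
$k{\left(q \right)} = \frac{224}{9}$ ($k{\left(q \right)} = - \frac{-87 - 137}{9} = \left(- \frac{1}{9}\right) \left(-224\right) = \frac{224}{9}$)
$\frac{1}{k{\left(y{\left(-8 \right)} \right)} + l{\left(38 \right)}} = \frac{1}{\frac{224}{9} + 199} = \frac{1}{\frac{2015}{9}} = \frac{9}{2015}$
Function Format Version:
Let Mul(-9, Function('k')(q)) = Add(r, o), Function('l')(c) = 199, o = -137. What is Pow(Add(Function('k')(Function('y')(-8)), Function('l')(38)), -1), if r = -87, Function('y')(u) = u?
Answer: Rational(9, 2015) ≈ 0.0044665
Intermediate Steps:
Function('k')(q) = Rational(224, 9) (Function('k')(q) = Mul(Rational(-1, 9), Add(-87, -137)) = Mul(Rational(-1, 9), -224) = Rational(224, 9))
Pow(Add(Function('k')(Function('y')(-8)), Function('l')(38)), -1) = Pow(Add(Rational(224, 9), 199), -1) = Pow(Rational(2015, 9), -1) = Rational(9, 2015)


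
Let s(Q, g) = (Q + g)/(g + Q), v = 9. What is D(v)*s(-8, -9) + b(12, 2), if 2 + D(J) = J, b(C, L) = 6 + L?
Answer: 15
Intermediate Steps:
s(Q, g) = 1 (s(Q, g) = (Q + g)/(Q + g) = 1)
D(J) = -2 + J
D(v)*s(-8, -9) + b(12, 2) = (-2 + 9)*1 + (6 + 2) = 7*1 + 8 = 7 + 8 = 15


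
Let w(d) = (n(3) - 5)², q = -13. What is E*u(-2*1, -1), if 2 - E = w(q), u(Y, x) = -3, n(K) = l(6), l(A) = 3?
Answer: 6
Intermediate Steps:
n(K) = 3
w(d) = 4 (w(d) = (3 - 5)² = (-2)² = 4)
E = -2 (E = 2 - 1*4 = 2 - 4 = -2)
E*u(-2*1, -1) = -2*(-3) = 6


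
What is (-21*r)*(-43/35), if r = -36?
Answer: -4644/5 ≈ -928.80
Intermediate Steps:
(-21*r)*(-43/35) = (-21*(-36))*(-43/35) = 756*(-43*1/35) = 756*(-43/35) = -4644/5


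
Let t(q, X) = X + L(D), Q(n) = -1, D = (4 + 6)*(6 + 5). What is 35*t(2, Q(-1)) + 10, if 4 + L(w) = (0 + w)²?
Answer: 423335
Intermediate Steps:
D = 110 (D = 10*11 = 110)
L(w) = -4 + w² (L(w) = -4 + (0 + w)² = -4 + w²)
t(q, X) = 12096 + X (t(q, X) = X + (-4 + 110²) = X + (-4 + 12100) = X + 12096 = 12096 + X)
35*t(2, Q(-1)) + 10 = 35*(12096 - 1) + 10 = 35*12095 + 10 = 423325 + 10 = 423335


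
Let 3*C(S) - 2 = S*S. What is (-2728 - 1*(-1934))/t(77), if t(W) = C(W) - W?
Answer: -397/950 ≈ -0.41789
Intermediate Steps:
C(S) = ⅔ + S²/3 (C(S) = ⅔ + (S*S)/3 = ⅔ + S²/3)
t(W) = ⅔ - W + W²/3 (t(W) = (⅔ + W²/3) - W = ⅔ - W + W²/3)
(-2728 - 1*(-1934))/t(77) = (-2728 - 1*(-1934))/(⅔ - 1*77 + (⅓)*77²) = (-2728 + 1934)/(⅔ - 77 + (⅓)*5929) = -794/(⅔ - 77 + 5929/3) = -794/1900 = -794*1/1900 = -397/950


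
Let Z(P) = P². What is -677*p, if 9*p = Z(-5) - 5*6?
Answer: 3385/9 ≈ 376.11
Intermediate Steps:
p = -5/9 (p = ((-5)² - 5*6)/9 = (25 - 30)/9 = (⅑)*(-5) = -5/9 ≈ -0.55556)
-677*p = -677*(-5/9) = 3385/9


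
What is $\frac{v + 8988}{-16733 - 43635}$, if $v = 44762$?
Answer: $- \frac{26875}{30184} \approx -0.89037$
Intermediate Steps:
$\frac{v + 8988}{-16733 - 43635} = \frac{44762 + 8988}{-16733 - 43635} = \frac{53750}{-60368} = 53750 \left(- \frac{1}{60368}\right) = - \frac{26875}{30184}$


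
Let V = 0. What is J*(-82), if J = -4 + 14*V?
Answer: 328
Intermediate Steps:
J = -4 (J = -4 + 14*0 = -4 + 0 = -4)
J*(-82) = -4*(-82) = 328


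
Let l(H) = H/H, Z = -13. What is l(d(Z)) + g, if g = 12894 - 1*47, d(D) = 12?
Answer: 12848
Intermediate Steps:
g = 12847 (g = 12894 - 47 = 12847)
l(H) = 1
l(d(Z)) + g = 1 + 12847 = 12848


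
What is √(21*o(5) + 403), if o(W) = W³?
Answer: 2*√757 ≈ 55.027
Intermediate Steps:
√(21*o(5) + 403) = √(21*5³ + 403) = √(21*125 + 403) = √(2625 + 403) = √3028 = 2*√757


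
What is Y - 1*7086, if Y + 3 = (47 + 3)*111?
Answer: -1539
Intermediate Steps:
Y = 5547 (Y = -3 + (47 + 3)*111 = -3 + 50*111 = -3 + 5550 = 5547)
Y - 1*7086 = 5547 - 1*7086 = 5547 - 7086 = -1539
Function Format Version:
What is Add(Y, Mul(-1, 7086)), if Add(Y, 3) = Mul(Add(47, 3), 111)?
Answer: -1539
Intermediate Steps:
Y = 5547 (Y = Add(-3, Mul(Add(47, 3), 111)) = Add(-3, Mul(50, 111)) = Add(-3, 5550) = 5547)
Add(Y, Mul(-1, 7086)) = Add(5547, Mul(-1, 7086)) = Add(5547, -7086) = -1539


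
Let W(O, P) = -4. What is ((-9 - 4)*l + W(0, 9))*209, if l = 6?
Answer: -17138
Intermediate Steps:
((-9 - 4)*l + W(0, 9))*209 = ((-9 - 4)*6 - 4)*209 = (-13*6 - 4)*209 = (-78 - 4)*209 = -82*209 = -17138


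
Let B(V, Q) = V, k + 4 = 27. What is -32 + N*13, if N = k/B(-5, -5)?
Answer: -459/5 ≈ -91.800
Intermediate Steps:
k = 23 (k = -4 + 27 = 23)
N = -23/5 (N = 23/(-5) = 23*(-⅕) = -23/5 ≈ -4.6000)
-32 + N*13 = -32 - 23/5*13 = -32 - 299/5 = -459/5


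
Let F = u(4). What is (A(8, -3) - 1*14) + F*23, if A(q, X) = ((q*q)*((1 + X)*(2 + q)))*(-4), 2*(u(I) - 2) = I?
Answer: 5198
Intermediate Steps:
u(I) = 2 + I/2
F = 4 (F = 2 + (½)*4 = 2 + 2 = 4)
A(q, X) = -4*q²*(1 + X)*(2 + q) (A(q, X) = (q²*((1 + X)*(2 + q)))*(-4) = (q²*(1 + X)*(2 + q))*(-4) = -4*q²*(1 + X)*(2 + q))
(A(8, -3) - 1*14) + F*23 = (4*8²*(-2 - 1*8 - 2*(-3) - 1*(-3)*8) - 1*14) + 4*23 = (4*64*(-2 - 8 + 6 + 24) - 14) + 92 = (4*64*20 - 14) + 92 = (5120 - 14) + 92 = 5106 + 92 = 5198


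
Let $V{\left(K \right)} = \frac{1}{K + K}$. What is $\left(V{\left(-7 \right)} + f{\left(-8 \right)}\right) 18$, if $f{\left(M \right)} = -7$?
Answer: $- \frac{891}{7} \approx -127.29$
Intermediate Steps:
$V{\left(K \right)} = \frac{1}{2 K}$
$\left(V{\left(-7 \right)} + f{\left(-8 \right)}\right) 18 = \left(\frac{1}{2 \left(-7\right)} - 7\right) 18 = \left(\frac{1}{2} \left(- \frac{1}{7}\right) - 7\right) 18 = \left(- \frac{1}{14} - 7\right) 18 = \left(- \frac{99}{14}\right) 18 = - \frac{891}{7}$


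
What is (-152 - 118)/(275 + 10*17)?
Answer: -54/89 ≈ -0.60674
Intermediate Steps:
(-152 - 118)/(275 + 10*17) = -270/(275 + 170) = -270/445 = -270*1/445 = -54/89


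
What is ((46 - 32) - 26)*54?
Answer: -648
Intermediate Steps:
((46 - 32) - 26)*54 = (14 - 26)*54 = -12*54 = -648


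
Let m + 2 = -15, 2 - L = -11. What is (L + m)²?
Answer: 16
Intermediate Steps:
L = 13 (L = 2 - 1*(-11) = 2 + 11 = 13)
m = -17 (m = -2 - 15 = -17)
(L + m)² = (13 - 17)² = (-4)² = 16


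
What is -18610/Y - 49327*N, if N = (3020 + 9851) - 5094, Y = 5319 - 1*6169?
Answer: -32607364854/85 ≈ -3.8362e+8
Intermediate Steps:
Y = -850 (Y = 5319 - 6169 = -850)
N = 7777 (N = 12871 - 5094 = 7777)
-18610/Y - 49327*N = -18610/(-850) - 49327/(1/7777) = -18610*(-1/850) - 49327/1/7777 = 1861/85 - 49327*7777 = 1861/85 - 383616079 = -32607364854/85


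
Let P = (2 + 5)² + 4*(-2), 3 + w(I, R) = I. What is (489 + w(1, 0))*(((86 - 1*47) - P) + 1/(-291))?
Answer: -283921/291 ≈ -975.67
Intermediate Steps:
w(I, R) = -3 + I
P = 41 (P = 7² - 8 = 49 - 8 = 41)
(489 + w(1, 0))*(((86 - 1*47) - P) + 1/(-291)) = (489 + (-3 + 1))*(((86 - 1*47) - 1*41) + 1/(-291)) = (489 - 2)*(((86 - 47) - 41) - 1/291) = 487*((39 - 41) - 1/291) = 487*(-2 - 1/291) = 487*(-583/291) = -283921/291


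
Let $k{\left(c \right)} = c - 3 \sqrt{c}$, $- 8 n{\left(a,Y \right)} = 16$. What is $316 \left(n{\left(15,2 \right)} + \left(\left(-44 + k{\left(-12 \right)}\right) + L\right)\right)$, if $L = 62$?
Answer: $1264 - 1896 i \sqrt{3} \approx 1264.0 - 3284.0 i$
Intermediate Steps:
$n{\left(a,Y \right)} = -2$ ($n{\left(a,Y \right)} = \left(- \frac{1}{8}\right) 16 = -2$)
$k{\left(c \right)} = c - 3 \sqrt{c}$
$316 \left(n{\left(15,2 \right)} + \left(\left(-44 + k{\left(-12 \right)}\right) + L\right)\right) = 316 \left(-2 + \left(\left(-44 - \left(12 + 3 \sqrt{-12}\right)\right) + 62\right)\right) = 316 \left(-2 + \left(\left(-44 - \left(12 + 3 \cdot 2 i \sqrt{3}\right)\right) + 62\right)\right) = 316 \left(-2 + \left(\left(-44 - \left(12 + 6 i \sqrt{3}\right)\right) + 62\right)\right) = 316 \left(-2 + \left(\left(-56 - 6 i \sqrt{3}\right) + 62\right)\right) = 316 \left(-2 + \left(6 - 6 i \sqrt{3}\right)\right) = 316 \left(4 - 6 i \sqrt{3}\right) = 1264 - 1896 i \sqrt{3}$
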